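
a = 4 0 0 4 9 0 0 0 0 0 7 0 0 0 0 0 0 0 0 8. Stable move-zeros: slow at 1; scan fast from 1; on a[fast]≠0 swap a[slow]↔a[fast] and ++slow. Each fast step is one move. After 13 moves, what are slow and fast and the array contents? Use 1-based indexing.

slow=1 fast=1: a[fast]=4≠0 swap→a[1]=4, slow++,fast++
slow=2 fast=2: a[fast]=0, fast++
slow=2 fast=3: a[fast]=0, fast++
slow=2 fast=4: a[fast]=4≠0 swap→a[2]=4, slow++,fast++
slow=3 fast=5: a[fast]=9≠0 swap→a[3]=9, slow++,fast++
slow=4 fast=6: a[fast]=0, fast++
slow=4 fast=7: a[fast]=0, fast++
slow=4 fast=8: a[fast]=0, fast++
slow=4 fast=9: a[fast]=0, fast++
slow=4 fast=10: a[fast]=0, fast++
slow=4 fast=11: a[fast]=7≠0 swap→a[4]=7, slow++,fast++
slow=5 fast=12: a[fast]=0, fast++
slow=5 fast=13: a[fast]=0, fast++

slow=5, fast=14, a=[4, 4, 9, 7, 0, 0, 0, 0, 0, 0, 0, 0, 0, 0, 0, 0, 0, 0, 0, 8]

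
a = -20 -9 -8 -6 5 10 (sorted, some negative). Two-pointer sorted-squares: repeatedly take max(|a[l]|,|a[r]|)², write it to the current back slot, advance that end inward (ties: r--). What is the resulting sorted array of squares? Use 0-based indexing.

[25, 36, 64, 81, 100, 400]

l=0 r=5: |-20|>|10| out[5]=400, l++
l=1 r=5: |-9|<=|10| out[4]=100, r--
l=1 r=4: |-9|>|5| out[3]=81, l++
l=2 r=4: |-8|>|5| out[2]=64, l++
l=3 r=4: |-6|>|5| out[1]=36, l++
l=4 r=4: |5|<=|5| out[0]=25, r--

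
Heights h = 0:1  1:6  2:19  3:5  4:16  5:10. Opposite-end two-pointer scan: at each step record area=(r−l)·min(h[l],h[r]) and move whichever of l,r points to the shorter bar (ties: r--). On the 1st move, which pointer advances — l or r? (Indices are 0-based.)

[0,5] min(1,10)*5=5 best=5 * → l++

l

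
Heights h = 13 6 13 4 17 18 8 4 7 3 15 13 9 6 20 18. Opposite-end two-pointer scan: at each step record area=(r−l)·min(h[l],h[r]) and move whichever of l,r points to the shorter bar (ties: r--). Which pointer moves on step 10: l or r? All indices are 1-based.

[1,16] min(13,18)*15=195 best=195 * → l++
[2,16] min(6,18)*14=84 best=195 → l++
[3,16] min(13,18)*13=169 best=195 → l++
[4,16] min(4,18)*12=48 best=195 → l++
[5,16] min(17,18)*11=187 best=195 → l++
[6,16] min(18,18)*10=180 best=195 → r--
[6,15] min(18,20)*9=162 best=195 → l++
[7,15] min(8,20)*8=64 best=195 → l++
[8,15] min(4,20)*7=28 best=195 → l++
[9,15] min(7,20)*6=42 best=195 → l++

l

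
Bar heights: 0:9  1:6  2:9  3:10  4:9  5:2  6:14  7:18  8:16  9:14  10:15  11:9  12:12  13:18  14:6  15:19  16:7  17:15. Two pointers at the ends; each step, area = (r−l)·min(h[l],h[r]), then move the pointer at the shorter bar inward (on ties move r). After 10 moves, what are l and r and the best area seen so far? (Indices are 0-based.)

[0,17] min(9,15)*17=153 best=153 * → l++
[1,17] min(6,15)*16=96 best=153 → l++
[2,17] min(9,15)*15=135 best=153 → l++
[3,17] min(10,15)*14=140 best=153 → l++
[4,17] min(9,15)*13=117 best=153 → l++
[5,17] min(2,15)*12=24 best=153 → l++
[6,17] min(14,15)*11=154 best=154 * → l++
[7,17] min(18,15)*10=150 best=154 → r--
[7,16] min(18,7)*9=63 best=154 → r--
[7,15] min(18,19)*8=144 best=154 → l++

l=8, r=15, best area=154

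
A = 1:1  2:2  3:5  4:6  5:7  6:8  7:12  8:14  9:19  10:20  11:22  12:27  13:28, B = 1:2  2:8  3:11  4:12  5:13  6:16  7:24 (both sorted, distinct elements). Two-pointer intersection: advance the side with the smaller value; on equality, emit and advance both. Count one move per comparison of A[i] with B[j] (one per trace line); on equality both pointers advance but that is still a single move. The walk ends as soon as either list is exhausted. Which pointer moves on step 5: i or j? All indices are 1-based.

i=1 j=1: 1<2, i++
i=2 j=1: 2==2 emit, i++,j++
i=3 j=2: 5<8, i++
i=4 j=2: 6<8, i++
i=5 j=2: 7<8, i++

i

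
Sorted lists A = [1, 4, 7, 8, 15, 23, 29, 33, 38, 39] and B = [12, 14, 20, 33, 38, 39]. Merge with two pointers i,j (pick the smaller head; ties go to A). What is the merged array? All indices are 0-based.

i=0 j=0: A[i]=1<=B[j]=12 take 1, i++
i=1 j=0: A[i]=4<=B[j]=12 take 4, i++
i=2 j=0: A[i]=7<=B[j]=12 take 7, i++
i=3 j=0: A[i]=8<=B[j]=12 take 8, i++
i=4 j=0: A[i]=15>B[j]=12 take 12, j++
i=4 j=1: A[i]=15>B[j]=14 take 14, j++
i=4 j=2: A[i]=15<=B[j]=20 take 15, i++
i=5 j=2: A[i]=23>B[j]=20 take 20, j++
i=5 j=3: A[i]=23<=B[j]=33 take 23, i++
i=6 j=3: A[i]=29<=B[j]=33 take 29, i++
i=7 j=3: A[i]=33<=B[j]=33 take 33, i++
i=8 j=3: A[i]=38>B[j]=33 take 33, j++
i=8 j=4: A[i]=38<=B[j]=38 take 38, i++
i=9 j=4: A[i]=39>B[j]=38 take 38, j++
i=9 j=5: A[i]=39<=B[j]=39 take 39, i++
i=10 j=5: A done, take B[j]=39, j++

[1, 4, 7, 8, 12, 14, 15, 20, 23, 29, 33, 33, 38, 38, 39, 39]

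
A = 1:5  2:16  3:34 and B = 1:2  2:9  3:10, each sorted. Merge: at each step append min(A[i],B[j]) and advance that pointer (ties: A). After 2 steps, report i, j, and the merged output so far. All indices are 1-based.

i=1 j=1: A[i]=5>B[j]=2 take 2, j++
i=1 j=2: A[i]=5<=B[j]=9 take 5, i++

i=2, j=2, merged so far=[2, 5]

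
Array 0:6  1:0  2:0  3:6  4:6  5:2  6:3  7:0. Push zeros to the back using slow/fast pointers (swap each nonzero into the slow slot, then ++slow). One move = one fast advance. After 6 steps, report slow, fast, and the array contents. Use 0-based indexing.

slow=4, fast=6, a=[6, 6, 6, 2, 0, 0, 3, 0]

(s=0,f=0) a[fast]=6≠0 swap→a[0]=6 → slow++,fast++
(s=1,f=1) a[fast]=0 → fast++
(s=1,f=2) a[fast]=0 → fast++
(s=1,f=3) a[fast]=6≠0 swap→a[1]=6 → slow++,fast++
(s=2,f=4) a[fast]=6≠0 swap→a[2]=6 → slow++,fast++
(s=3,f=5) a[fast]=2≠0 swap→a[3]=2 → slow++,fast++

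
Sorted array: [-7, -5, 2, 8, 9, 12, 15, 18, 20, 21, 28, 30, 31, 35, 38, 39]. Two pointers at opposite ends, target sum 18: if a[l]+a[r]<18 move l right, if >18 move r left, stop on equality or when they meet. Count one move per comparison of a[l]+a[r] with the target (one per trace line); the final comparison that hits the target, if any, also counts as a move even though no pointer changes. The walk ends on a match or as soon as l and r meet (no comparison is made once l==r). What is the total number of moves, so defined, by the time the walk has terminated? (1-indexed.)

l=1 r=16: -7+39=32 >18, r--
l=1 r=15: -7+38=31 >18, r--
l=1 r=14: -7+35=28 >18, r--
l=1 r=13: -7+31=24 >18, r--
l=1 r=12: -7+30=23 >18, r--
l=1 r=11: -7+28=21 >18, r--
l=1 r=10: -7+21=14 <18, l++
l=2 r=10: -5+21=16 <18, l++
l=3 r=10: 2+21=23 >18, r--
l=3 r=9: 2+20=22 >18, r--
l=3 r=8: 2+18=20 >18, r--
l=3 r=7: 2+15=17 <18, l++
l=4 r=7: 8+15=23 >18, r--
l=4 r=6: 8+12=20 >18, r--
l=4 r=5: 8+9=17 <18, l++

15 moves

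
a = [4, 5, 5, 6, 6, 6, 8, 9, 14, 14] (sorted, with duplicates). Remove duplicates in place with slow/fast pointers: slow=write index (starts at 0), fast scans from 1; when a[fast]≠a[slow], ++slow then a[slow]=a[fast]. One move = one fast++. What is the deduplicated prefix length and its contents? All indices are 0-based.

length 6; prefix = [4, 5, 6, 8, 9, 14]

(s=0,f=1) a[fast]=5≠a[slow]=4 write a[1]=5 → slow++,fast++
(s=1,f=2) a[fast]=5=a[slow] dup → fast++
(s=1,f=3) a[fast]=6≠a[slow]=5 write a[2]=6 → slow++,fast++
(s=2,f=4) a[fast]=6=a[slow] dup → fast++
(s=2,f=5) a[fast]=6=a[slow] dup → fast++
(s=2,f=6) a[fast]=8≠a[slow]=6 write a[3]=8 → slow++,fast++
(s=3,f=7) a[fast]=9≠a[slow]=8 write a[4]=9 → slow++,fast++
(s=4,f=8) a[fast]=14≠a[slow]=9 write a[5]=14 → slow++,fast++
(s=5,f=9) a[fast]=14=a[slow] dup → fast++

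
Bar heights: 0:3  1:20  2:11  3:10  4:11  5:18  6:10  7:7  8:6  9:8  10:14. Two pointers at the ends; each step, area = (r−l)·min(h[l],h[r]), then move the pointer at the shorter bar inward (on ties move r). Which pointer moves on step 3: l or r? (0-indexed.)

r

l=0 r=10: min(3,14)*10=30 best=30 *, l++
l=1 r=10: min(20,14)*9=126 best=126 *, r--
l=1 r=9: min(20,8)*8=64 best=126, r--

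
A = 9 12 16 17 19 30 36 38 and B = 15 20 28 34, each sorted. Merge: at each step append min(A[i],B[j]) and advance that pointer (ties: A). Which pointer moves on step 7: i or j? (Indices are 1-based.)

i=1 j=1: A[i]=9<=B[j]=15 take 9, i++
i=2 j=1: A[i]=12<=B[j]=15 take 12, i++
i=3 j=1: A[i]=16>B[j]=15 take 15, j++
i=3 j=2: A[i]=16<=B[j]=20 take 16, i++
i=4 j=2: A[i]=17<=B[j]=20 take 17, i++
i=5 j=2: A[i]=19<=B[j]=20 take 19, i++
i=6 j=2: A[i]=30>B[j]=20 take 20, j++

j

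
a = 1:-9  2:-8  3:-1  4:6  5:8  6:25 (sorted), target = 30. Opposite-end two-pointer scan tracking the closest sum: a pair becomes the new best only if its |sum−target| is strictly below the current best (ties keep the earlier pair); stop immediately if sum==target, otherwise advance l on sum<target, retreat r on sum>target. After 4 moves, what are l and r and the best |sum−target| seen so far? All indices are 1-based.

l=4, r=5, best |Δ|=1

[1,6] -9+25=16 d=14 * → l++
[2,6] -8+25=17 d=13 * → l++
[3,6] -1+25=24 d=6 * → l++
[4,6] 6+25=31 d=1 * → r--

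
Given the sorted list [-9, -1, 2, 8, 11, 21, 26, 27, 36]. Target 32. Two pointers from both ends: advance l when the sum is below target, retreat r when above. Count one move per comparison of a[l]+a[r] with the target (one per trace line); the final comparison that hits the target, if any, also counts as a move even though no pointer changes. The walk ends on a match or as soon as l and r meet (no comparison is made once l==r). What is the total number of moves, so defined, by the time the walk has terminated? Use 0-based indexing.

8 moves

[0,8] -9+36=27 <32 → l++
[1,8] -1+36=35 >32 → r--
[1,7] -1+27=26 <32 → l++
[2,7] 2+27=29 <32 → l++
[3,7] 8+27=35 >32 → r--
[3,6] 8+26=34 >32 → r--
[3,5] 8+21=29 <32 → l++
[4,5] 11+21=32 → found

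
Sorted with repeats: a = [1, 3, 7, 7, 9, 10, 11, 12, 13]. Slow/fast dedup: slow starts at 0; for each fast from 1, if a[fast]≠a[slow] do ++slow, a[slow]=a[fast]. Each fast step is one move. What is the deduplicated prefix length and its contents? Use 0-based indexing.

length 8; prefix = [1, 3, 7, 9, 10, 11, 12, 13]

slow=0 fast=1: a[fast]=3≠a[slow]=1 write a[1]=3, slow++,fast++
slow=1 fast=2: a[fast]=7≠a[slow]=3 write a[2]=7, slow++,fast++
slow=2 fast=3: a[fast]=7=a[slow] dup, fast++
slow=2 fast=4: a[fast]=9≠a[slow]=7 write a[3]=9, slow++,fast++
slow=3 fast=5: a[fast]=10≠a[slow]=9 write a[4]=10, slow++,fast++
slow=4 fast=6: a[fast]=11≠a[slow]=10 write a[5]=11, slow++,fast++
slow=5 fast=7: a[fast]=12≠a[slow]=11 write a[6]=12, slow++,fast++
slow=6 fast=8: a[fast]=13≠a[slow]=12 write a[7]=13, slow++,fast++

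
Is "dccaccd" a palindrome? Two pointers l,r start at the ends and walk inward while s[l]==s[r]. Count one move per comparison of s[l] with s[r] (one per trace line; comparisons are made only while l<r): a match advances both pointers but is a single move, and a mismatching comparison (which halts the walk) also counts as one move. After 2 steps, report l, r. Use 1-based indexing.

[1,7] 'd'=='d' → l++,r--
[2,6] 'c'=='c' → l++,r--

l=3, r=5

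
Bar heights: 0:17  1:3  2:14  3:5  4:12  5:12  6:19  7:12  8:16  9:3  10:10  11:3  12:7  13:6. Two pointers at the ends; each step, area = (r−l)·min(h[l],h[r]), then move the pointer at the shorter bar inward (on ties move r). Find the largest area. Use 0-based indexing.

max area = 128

[0,13] min(17,6)*13=78 best=78 * → r--
[0,12] min(17,7)*12=84 best=84 * → r--
[0,11] min(17,3)*11=33 best=84 → r--
[0,10] min(17,10)*10=100 best=100 * → r--
[0,9] min(17,3)*9=27 best=100 → r--
[0,8] min(17,16)*8=128 best=128 * → r--
[0,7] min(17,12)*7=84 best=128 → r--
[0,6] min(17,19)*6=102 best=128 → l++
[1,6] min(3,19)*5=15 best=128 → l++
[2,6] min(14,19)*4=56 best=128 → l++
[3,6] min(5,19)*3=15 best=128 → l++
[4,6] min(12,19)*2=24 best=128 → l++
[5,6] min(12,19)*1=12 best=128 → l++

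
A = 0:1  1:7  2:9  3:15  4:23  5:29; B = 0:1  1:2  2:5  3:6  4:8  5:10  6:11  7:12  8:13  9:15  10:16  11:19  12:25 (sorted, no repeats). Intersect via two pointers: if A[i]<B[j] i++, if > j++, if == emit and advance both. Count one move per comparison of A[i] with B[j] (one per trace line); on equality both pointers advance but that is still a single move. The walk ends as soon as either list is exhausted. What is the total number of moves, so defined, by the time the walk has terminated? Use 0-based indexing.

i=0 j=0: 1==1 emit, i++,j++
i=1 j=1: 7>2, j++
i=1 j=2: 7>5, j++
i=1 j=3: 7>6, j++
i=1 j=4: 7<8, i++
i=2 j=4: 9>8, j++
i=2 j=5: 9<10, i++
i=3 j=5: 15>10, j++
i=3 j=6: 15>11, j++
i=3 j=7: 15>12, j++
i=3 j=8: 15>13, j++
i=3 j=9: 15==15 emit, i++,j++
i=4 j=10: 23>16, j++
i=4 j=11: 23>19, j++
i=4 j=12: 23<25, i++
i=5 j=12: 29>25, j++

16 moves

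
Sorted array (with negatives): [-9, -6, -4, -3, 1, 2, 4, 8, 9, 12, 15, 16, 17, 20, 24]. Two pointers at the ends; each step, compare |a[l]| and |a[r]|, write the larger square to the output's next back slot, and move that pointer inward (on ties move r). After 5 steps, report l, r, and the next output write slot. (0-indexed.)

l=0, r=9, next write slot=9

[0,14] |-9|<=|24| out[14]=576 → r--
[0,13] |-9|<=|20| out[13]=400 → r--
[0,12] |-9|<=|17| out[12]=289 → r--
[0,11] |-9|<=|16| out[11]=256 → r--
[0,10] |-9|<=|15| out[10]=225 → r--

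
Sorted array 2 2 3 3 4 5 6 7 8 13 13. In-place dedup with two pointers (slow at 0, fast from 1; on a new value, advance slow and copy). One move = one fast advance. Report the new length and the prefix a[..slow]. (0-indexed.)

length 8; prefix = [2, 3, 4, 5, 6, 7, 8, 13]

slow=0 fast=1: a[fast]=2=a[slow] dup, fast++
slow=0 fast=2: a[fast]=3≠a[slow]=2 write a[1]=3, slow++,fast++
slow=1 fast=3: a[fast]=3=a[slow] dup, fast++
slow=1 fast=4: a[fast]=4≠a[slow]=3 write a[2]=4, slow++,fast++
slow=2 fast=5: a[fast]=5≠a[slow]=4 write a[3]=5, slow++,fast++
slow=3 fast=6: a[fast]=6≠a[slow]=5 write a[4]=6, slow++,fast++
slow=4 fast=7: a[fast]=7≠a[slow]=6 write a[5]=7, slow++,fast++
slow=5 fast=8: a[fast]=8≠a[slow]=7 write a[6]=8, slow++,fast++
slow=6 fast=9: a[fast]=13≠a[slow]=8 write a[7]=13, slow++,fast++
slow=7 fast=10: a[fast]=13=a[slow] dup, fast++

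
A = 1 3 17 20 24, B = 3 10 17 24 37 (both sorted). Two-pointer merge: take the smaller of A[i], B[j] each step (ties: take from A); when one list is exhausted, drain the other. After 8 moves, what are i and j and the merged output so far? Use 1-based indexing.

i=6, j=4, merged so far=[1, 3, 3, 10, 17, 17, 20, 24]

[i=1,j=1] A[i]=1<=B[j]=3 take 1 → i++
[i=2,j=1] A[i]=3<=B[j]=3 take 3 → i++
[i=3,j=1] A[i]=17>B[j]=3 take 3 → j++
[i=3,j=2] A[i]=17>B[j]=10 take 10 → j++
[i=3,j=3] A[i]=17<=B[j]=17 take 17 → i++
[i=4,j=3] A[i]=20>B[j]=17 take 17 → j++
[i=4,j=4] A[i]=20<=B[j]=24 take 20 → i++
[i=5,j=4] A[i]=24<=B[j]=24 take 24 → i++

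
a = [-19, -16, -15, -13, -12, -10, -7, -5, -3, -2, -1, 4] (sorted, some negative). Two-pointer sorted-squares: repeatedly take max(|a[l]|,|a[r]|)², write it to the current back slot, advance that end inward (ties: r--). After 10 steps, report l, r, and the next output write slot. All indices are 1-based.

l=10, r=11, next write slot=2

l=1 r=12: |-19|>|4| out[12]=361, l++
l=2 r=12: |-16|>|4| out[11]=256, l++
l=3 r=12: |-15|>|4| out[10]=225, l++
l=4 r=12: |-13|>|4| out[9]=169, l++
l=5 r=12: |-12|>|4| out[8]=144, l++
l=6 r=12: |-10|>|4| out[7]=100, l++
l=7 r=12: |-7|>|4| out[6]=49, l++
l=8 r=12: |-5|>|4| out[5]=25, l++
l=9 r=12: |-3|<=|4| out[4]=16, r--
l=9 r=11: |-3|>|-1| out[3]=9, l++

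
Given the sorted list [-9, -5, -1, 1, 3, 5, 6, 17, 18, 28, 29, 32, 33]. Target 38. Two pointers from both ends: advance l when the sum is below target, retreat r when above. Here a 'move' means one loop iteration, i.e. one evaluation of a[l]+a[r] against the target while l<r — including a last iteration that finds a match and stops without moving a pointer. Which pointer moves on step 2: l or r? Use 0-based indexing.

l

[0,12] -9+33=24 <38 → l++
[1,12] -5+33=28 <38 → l++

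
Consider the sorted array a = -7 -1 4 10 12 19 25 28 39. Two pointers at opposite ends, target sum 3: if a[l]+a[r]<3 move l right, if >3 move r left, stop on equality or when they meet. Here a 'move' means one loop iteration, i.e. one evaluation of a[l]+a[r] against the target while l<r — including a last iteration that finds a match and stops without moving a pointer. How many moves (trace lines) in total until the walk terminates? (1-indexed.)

[1,9] -7+39=32 >3 → r--
[1,8] -7+28=21 >3 → r--
[1,7] -7+25=18 >3 → r--
[1,6] -7+19=12 >3 → r--
[1,5] -7+12=5 >3 → r--
[1,4] -7+10=3 → found

6 moves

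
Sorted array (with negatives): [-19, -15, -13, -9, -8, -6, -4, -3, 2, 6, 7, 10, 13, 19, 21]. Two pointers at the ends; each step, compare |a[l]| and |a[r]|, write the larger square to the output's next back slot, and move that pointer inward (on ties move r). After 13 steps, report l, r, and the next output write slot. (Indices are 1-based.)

l=1 r=15: |-19|<=|21| out[15]=441, r--
l=1 r=14: |-19|<=|19| out[14]=361, r--
l=1 r=13: |-19|>|13| out[13]=361, l++
l=2 r=13: |-15|>|13| out[12]=225, l++
l=3 r=13: |-13|<=|13| out[11]=169, r--
l=3 r=12: |-13|>|10| out[10]=169, l++
l=4 r=12: |-9|<=|10| out[9]=100, r--
l=4 r=11: |-9|>|7| out[8]=81, l++
l=5 r=11: |-8|>|7| out[7]=64, l++
l=6 r=11: |-6|<=|7| out[6]=49, r--
l=6 r=10: |-6|<=|6| out[5]=36, r--
l=6 r=9: |-6|>|2| out[4]=36, l++
l=7 r=9: |-4|>|2| out[3]=16, l++

l=8, r=9, next write slot=2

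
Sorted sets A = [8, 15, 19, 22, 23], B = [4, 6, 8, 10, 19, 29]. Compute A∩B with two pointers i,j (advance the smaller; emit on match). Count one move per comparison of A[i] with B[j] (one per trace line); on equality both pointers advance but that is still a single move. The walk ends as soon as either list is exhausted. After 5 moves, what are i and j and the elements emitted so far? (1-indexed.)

i=1 j=1: 8>4, j++
i=1 j=2: 8>6, j++
i=1 j=3: 8==8 emit, i++,j++
i=2 j=4: 15>10, j++
i=2 j=5: 15<19, i++

i=3, j=5, emitted=[8]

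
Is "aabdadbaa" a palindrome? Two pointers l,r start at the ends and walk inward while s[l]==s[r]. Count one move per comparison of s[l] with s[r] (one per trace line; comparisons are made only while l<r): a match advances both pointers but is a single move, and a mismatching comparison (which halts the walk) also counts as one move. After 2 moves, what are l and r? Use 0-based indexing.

[0,8] 'a'=='a' → l++,r--
[1,7] 'a'=='a' → l++,r--

l=2, r=6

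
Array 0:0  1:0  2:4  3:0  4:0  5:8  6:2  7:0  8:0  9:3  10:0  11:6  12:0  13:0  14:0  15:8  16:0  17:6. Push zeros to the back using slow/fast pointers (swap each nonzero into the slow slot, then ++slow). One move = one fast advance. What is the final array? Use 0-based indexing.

(s=0,f=0) a[fast]=0 → fast++
(s=0,f=1) a[fast]=0 → fast++
(s=0,f=2) a[fast]=4≠0 swap→a[0]=4 → slow++,fast++
(s=1,f=3) a[fast]=0 → fast++
(s=1,f=4) a[fast]=0 → fast++
(s=1,f=5) a[fast]=8≠0 swap→a[1]=8 → slow++,fast++
(s=2,f=6) a[fast]=2≠0 swap→a[2]=2 → slow++,fast++
(s=3,f=7) a[fast]=0 → fast++
(s=3,f=8) a[fast]=0 → fast++
(s=3,f=9) a[fast]=3≠0 swap→a[3]=3 → slow++,fast++
(s=4,f=10) a[fast]=0 → fast++
(s=4,f=11) a[fast]=6≠0 swap→a[4]=6 → slow++,fast++
(s=5,f=12) a[fast]=0 → fast++
(s=5,f=13) a[fast]=0 → fast++
(s=5,f=14) a[fast]=0 → fast++
(s=5,f=15) a[fast]=8≠0 swap→a[5]=8 → slow++,fast++
(s=6,f=16) a[fast]=0 → fast++
(s=6,f=17) a[fast]=6≠0 swap→a[6]=6 → slow++,fast++

[4, 8, 2, 3, 6, 8, 6, 0, 0, 0, 0, 0, 0, 0, 0, 0, 0, 0]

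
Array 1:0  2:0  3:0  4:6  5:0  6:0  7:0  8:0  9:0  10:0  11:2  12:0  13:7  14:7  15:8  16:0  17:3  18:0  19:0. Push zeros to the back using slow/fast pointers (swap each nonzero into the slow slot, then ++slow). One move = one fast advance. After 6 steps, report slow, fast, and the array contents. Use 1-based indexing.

(s=1,f=1) a[fast]=0 → fast++
(s=1,f=2) a[fast]=0 → fast++
(s=1,f=3) a[fast]=0 → fast++
(s=1,f=4) a[fast]=6≠0 swap→a[1]=6 → slow++,fast++
(s=2,f=5) a[fast]=0 → fast++
(s=2,f=6) a[fast]=0 → fast++

slow=2, fast=7, a=[6, 0, 0, 0, 0, 0, 0, 0, 0, 0, 2, 0, 7, 7, 8, 0, 3, 0, 0]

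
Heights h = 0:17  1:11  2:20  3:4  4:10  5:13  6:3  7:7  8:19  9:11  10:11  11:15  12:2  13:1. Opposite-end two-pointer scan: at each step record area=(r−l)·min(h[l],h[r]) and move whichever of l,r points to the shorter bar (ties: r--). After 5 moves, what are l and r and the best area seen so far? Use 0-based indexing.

[0,13] min(17,1)*13=13 best=13 * → r--
[0,12] min(17,2)*12=24 best=24 * → r--
[0,11] min(17,15)*11=165 best=165 * → r--
[0,10] min(17,11)*10=110 best=165 → r--
[0,9] min(17,11)*9=99 best=165 → r--

l=0, r=8, best area=165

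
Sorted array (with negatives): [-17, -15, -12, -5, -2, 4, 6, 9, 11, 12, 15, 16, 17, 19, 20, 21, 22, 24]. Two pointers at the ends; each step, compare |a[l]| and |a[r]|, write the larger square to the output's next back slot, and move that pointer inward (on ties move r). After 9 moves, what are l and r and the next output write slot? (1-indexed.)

[1,18] |-17|<=|24| out[18]=576 → r--
[1,17] |-17|<=|22| out[17]=484 → r--
[1,16] |-17|<=|21| out[16]=441 → r--
[1,15] |-17|<=|20| out[15]=400 → r--
[1,14] |-17|<=|19| out[14]=361 → r--
[1,13] |-17|<=|17| out[13]=289 → r--
[1,12] |-17|>|16| out[12]=289 → l++
[2,12] |-15|<=|16| out[11]=256 → r--
[2,11] |-15|<=|15| out[10]=225 → r--

l=2, r=10, next write slot=9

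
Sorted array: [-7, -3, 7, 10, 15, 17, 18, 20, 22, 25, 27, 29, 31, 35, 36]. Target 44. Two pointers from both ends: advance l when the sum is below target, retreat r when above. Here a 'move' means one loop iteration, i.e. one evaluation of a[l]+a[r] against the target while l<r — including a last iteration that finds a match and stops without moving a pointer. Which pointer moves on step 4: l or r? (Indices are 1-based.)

r

[1,15] -7+36=29 <44 → l++
[2,15] -3+36=33 <44 → l++
[3,15] 7+36=43 <44 → l++
[4,15] 10+36=46 >44 → r--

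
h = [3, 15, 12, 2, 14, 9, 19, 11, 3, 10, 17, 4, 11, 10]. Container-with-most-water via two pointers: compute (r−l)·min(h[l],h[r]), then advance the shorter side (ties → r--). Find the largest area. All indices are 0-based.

max area = 135

l=0 r=13: min(3,10)*13=39 best=39 *, l++
l=1 r=13: min(15,10)*12=120 best=120 *, r--
l=1 r=12: min(15,11)*11=121 best=121 *, r--
l=1 r=11: min(15,4)*10=40 best=121, r--
l=1 r=10: min(15,17)*9=135 best=135 *, l++
l=2 r=10: min(12,17)*8=96 best=135, l++
l=3 r=10: min(2,17)*7=14 best=135, l++
l=4 r=10: min(14,17)*6=84 best=135, l++
l=5 r=10: min(9,17)*5=45 best=135, l++
l=6 r=10: min(19,17)*4=68 best=135, r--
l=6 r=9: min(19,10)*3=30 best=135, r--
l=6 r=8: min(19,3)*2=6 best=135, r--
l=6 r=7: min(19,11)*1=11 best=135, r--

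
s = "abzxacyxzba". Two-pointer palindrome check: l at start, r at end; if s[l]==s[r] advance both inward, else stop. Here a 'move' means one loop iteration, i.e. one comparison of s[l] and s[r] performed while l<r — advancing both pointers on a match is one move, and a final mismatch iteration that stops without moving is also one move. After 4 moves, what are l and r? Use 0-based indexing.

l=4, r=6

[0,10] 'a'=='a' → l++,r--
[1,9] 'b'=='b' → l++,r--
[2,8] 'z'=='z' → l++,r--
[3,7] 'x'=='x' → l++,r--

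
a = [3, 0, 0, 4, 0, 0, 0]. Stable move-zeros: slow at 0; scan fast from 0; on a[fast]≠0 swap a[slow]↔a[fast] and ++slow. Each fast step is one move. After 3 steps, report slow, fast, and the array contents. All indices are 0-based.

slow=0 fast=0: a[fast]=3≠0 swap→a[0]=3, slow++,fast++
slow=1 fast=1: a[fast]=0, fast++
slow=1 fast=2: a[fast]=0, fast++

slow=1, fast=3, a=[3, 0, 0, 4, 0, 0, 0]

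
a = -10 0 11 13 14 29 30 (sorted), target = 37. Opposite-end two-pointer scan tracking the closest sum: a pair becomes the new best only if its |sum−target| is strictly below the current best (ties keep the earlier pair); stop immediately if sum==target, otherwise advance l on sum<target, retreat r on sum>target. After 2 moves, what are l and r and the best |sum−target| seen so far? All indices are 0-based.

l=0 r=6: -10+30=20 d=17 *, l++
l=1 r=6: 0+30=30 d=7 *, l++

l=2, r=6, best |Δ|=7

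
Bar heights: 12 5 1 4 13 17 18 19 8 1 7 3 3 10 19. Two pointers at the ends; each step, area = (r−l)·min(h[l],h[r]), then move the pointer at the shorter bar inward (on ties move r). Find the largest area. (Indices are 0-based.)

l=0 r=14: min(12,19)*14=168 best=168 *, l++
l=1 r=14: min(5,19)*13=65 best=168, l++
l=2 r=14: min(1,19)*12=12 best=168, l++
l=3 r=14: min(4,19)*11=44 best=168, l++
l=4 r=14: min(13,19)*10=130 best=168, l++
l=5 r=14: min(17,19)*9=153 best=168, l++
l=6 r=14: min(18,19)*8=144 best=168, l++
l=7 r=14: min(19,19)*7=133 best=168, r--
l=7 r=13: min(19,10)*6=60 best=168, r--
l=7 r=12: min(19,3)*5=15 best=168, r--
l=7 r=11: min(19,3)*4=12 best=168, r--
l=7 r=10: min(19,7)*3=21 best=168, r--
l=7 r=9: min(19,1)*2=2 best=168, r--
l=7 r=8: min(19,8)*1=8 best=168, r--

max area = 168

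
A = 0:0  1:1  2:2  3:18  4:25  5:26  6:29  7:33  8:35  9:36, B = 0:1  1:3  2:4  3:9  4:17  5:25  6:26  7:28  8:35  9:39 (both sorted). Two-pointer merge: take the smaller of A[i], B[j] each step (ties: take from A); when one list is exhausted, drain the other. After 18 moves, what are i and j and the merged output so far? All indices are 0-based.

i=9, j=9, merged so far=[0, 1, 1, 2, 3, 4, 9, 17, 18, 25, 25, 26, 26, 28, 29, 33, 35, 35]

i=0 j=0: A[i]=0<=B[j]=1 take 0, i++
i=1 j=0: A[i]=1<=B[j]=1 take 1, i++
i=2 j=0: A[i]=2>B[j]=1 take 1, j++
i=2 j=1: A[i]=2<=B[j]=3 take 2, i++
i=3 j=1: A[i]=18>B[j]=3 take 3, j++
i=3 j=2: A[i]=18>B[j]=4 take 4, j++
i=3 j=3: A[i]=18>B[j]=9 take 9, j++
i=3 j=4: A[i]=18>B[j]=17 take 17, j++
i=3 j=5: A[i]=18<=B[j]=25 take 18, i++
i=4 j=5: A[i]=25<=B[j]=25 take 25, i++
i=5 j=5: A[i]=26>B[j]=25 take 25, j++
i=5 j=6: A[i]=26<=B[j]=26 take 26, i++
i=6 j=6: A[i]=29>B[j]=26 take 26, j++
i=6 j=7: A[i]=29>B[j]=28 take 28, j++
i=6 j=8: A[i]=29<=B[j]=35 take 29, i++
i=7 j=8: A[i]=33<=B[j]=35 take 33, i++
i=8 j=8: A[i]=35<=B[j]=35 take 35, i++
i=9 j=8: A[i]=36>B[j]=35 take 35, j++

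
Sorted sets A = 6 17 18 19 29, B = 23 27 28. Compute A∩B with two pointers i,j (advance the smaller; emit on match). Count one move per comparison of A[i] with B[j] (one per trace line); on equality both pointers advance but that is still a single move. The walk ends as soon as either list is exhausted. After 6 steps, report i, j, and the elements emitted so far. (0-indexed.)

i=4, j=2, emitted=[]

[i=0,j=0] 6<23 → i++
[i=1,j=0] 17<23 → i++
[i=2,j=0] 18<23 → i++
[i=3,j=0] 19<23 → i++
[i=4,j=0] 29>23 → j++
[i=4,j=1] 29>27 → j++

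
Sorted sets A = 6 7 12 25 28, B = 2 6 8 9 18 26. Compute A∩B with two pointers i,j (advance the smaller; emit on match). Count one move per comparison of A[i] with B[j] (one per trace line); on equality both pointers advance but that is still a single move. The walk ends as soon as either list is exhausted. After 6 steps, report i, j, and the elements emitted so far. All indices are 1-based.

i=4, j=5, emitted=[6]

[i=1,j=1] 6>2 → j++
[i=1,j=2] 6==6 emit → i++,j++
[i=2,j=3] 7<8 → i++
[i=3,j=3] 12>8 → j++
[i=3,j=4] 12>9 → j++
[i=3,j=5] 12<18 → i++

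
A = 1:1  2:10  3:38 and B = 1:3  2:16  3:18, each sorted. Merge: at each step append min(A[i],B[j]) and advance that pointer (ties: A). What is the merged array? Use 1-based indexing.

[1, 3, 10, 16, 18, 38]

[i=1,j=1] A[i]=1<=B[j]=3 take 1 → i++
[i=2,j=1] A[i]=10>B[j]=3 take 3 → j++
[i=2,j=2] A[i]=10<=B[j]=16 take 10 → i++
[i=3,j=2] A[i]=38>B[j]=16 take 16 → j++
[i=3,j=3] A[i]=38>B[j]=18 take 18 → j++
[i=3,j=4] B done, take A[i]=38 → i++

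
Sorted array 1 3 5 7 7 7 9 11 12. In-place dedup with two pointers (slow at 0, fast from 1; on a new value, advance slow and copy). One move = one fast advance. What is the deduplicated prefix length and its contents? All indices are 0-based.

(s=0,f=1) a[fast]=3≠a[slow]=1 write a[1]=3 → slow++,fast++
(s=1,f=2) a[fast]=5≠a[slow]=3 write a[2]=5 → slow++,fast++
(s=2,f=3) a[fast]=7≠a[slow]=5 write a[3]=7 → slow++,fast++
(s=3,f=4) a[fast]=7=a[slow] dup → fast++
(s=3,f=5) a[fast]=7=a[slow] dup → fast++
(s=3,f=6) a[fast]=9≠a[slow]=7 write a[4]=9 → slow++,fast++
(s=4,f=7) a[fast]=11≠a[slow]=9 write a[5]=11 → slow++,fast++
(s=5,f=8) a[fast]=12≠a[slow]=11 write a[6]=12 → slow++,fast++

length 7; prefix = [1, 3, 5, 7, 9, 11, 12]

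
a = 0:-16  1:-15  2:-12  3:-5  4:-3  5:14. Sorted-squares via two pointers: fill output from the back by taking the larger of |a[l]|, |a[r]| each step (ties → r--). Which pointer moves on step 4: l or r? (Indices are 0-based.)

l

l=0 r=5: |-16|>|14| out[5]=256, l++
l=1 r=5: |-15|>|14| out[4]=225, l++
l=2 r=5: |-12|<=|14| out[3]=196, r--
l=2 r=4: |-12|>|-3| out[2]=144, l++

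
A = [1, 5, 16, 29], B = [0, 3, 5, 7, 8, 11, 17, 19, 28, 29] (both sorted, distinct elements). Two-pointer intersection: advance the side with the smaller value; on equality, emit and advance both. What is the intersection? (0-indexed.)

i=0 j=0: 1>0, j++
i=0 j=1: 1<3, i++
i=1 j=1: 5>3, j++
i=1 j=2: 5==5 emit, i++,j++
i=2 j=3: 16>7, j++
i=2 j=4: 16>8, j++
i=2 j=5: 16>11, j++
i=2 j=6: 16<17, i++
i=3 j=6: 29>17, j++
i=3 j=7: 29>19, j++
i=3 j=8: 29>28, j++
i=3 j=9: 29==29 emit, i++,j++

intersection = [5, 29]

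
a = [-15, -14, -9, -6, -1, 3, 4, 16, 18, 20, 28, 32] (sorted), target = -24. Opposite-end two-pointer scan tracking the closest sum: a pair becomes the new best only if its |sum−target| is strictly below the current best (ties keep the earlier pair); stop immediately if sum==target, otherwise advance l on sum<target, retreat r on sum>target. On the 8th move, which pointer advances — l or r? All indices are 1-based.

l=1 r=12: -15+32=17 d=41 *, r--
l=1 r=11: -15+28=13 d=37 *, r--
l=1 r=10: -15+20=5 d=29 *, r--
l=1 r=9: -15+18=3 d=27 *, r--
l=1 r=8: -15+16=1 d=25 *, r--
l=1 r=7: -15+4=-11 d=13 *, r--
l=1 r=6: -15+3=-12 d=12 *, r--
l=1 r=5: -15+-1=-16 d=8 *, r--

r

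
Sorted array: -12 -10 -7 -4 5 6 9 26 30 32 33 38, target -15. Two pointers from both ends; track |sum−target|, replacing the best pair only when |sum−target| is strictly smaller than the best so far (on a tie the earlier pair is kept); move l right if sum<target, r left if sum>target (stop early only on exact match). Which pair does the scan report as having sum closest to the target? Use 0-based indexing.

[0,11] -12+38=26 d=41 * → r--
[0,10] -12+33=21 d=36 * → r--
[0,9] -12+32=20 d=35 * → r--
[0,8] -12+30=18 d=33 * → r--
[0,7] -12+26=14 d=29 * → r--
[0,6] -12+9=-3 d=12 * → r--
[0,5] -12+6=-6 d=9 * → r--
[0,4] -12+5=-7 d=8 * → r--
[0,3] -12+-4=-16 d=1 * → l++
[1,3] -10+-4=-14 d=1 → r--
[1,2] -10+-7=-17 d=2 → l++

pair (-12, -4) with sum -16 (|Δ|=1)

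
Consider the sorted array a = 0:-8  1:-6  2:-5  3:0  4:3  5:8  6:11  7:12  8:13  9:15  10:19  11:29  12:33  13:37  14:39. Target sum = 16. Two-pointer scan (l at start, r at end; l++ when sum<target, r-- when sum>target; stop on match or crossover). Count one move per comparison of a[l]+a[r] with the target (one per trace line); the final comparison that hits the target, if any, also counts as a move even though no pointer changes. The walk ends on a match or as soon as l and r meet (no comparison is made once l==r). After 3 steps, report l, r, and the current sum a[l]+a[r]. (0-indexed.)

[0,14] -8+39=31 >16 → r--
[0,13] -8+37=29 >16 → r--
[0,12] -8+33=25 >16 → r--

l=0, r=11, sum=21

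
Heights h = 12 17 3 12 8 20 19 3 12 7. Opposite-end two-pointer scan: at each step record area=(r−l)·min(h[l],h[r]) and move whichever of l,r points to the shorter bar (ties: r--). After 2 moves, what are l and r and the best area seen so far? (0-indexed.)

l=0, r=7, best area=96

l=0 r=9: min(12,7)*9=63 best=63 *, r--
l=0 r=8: min(12,12)*8=96 best=96 *, r--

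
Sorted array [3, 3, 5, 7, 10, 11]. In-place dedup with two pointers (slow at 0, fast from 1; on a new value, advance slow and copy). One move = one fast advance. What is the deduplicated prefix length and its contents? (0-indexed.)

(s=0,f=1) a[fast]=3=a[slow] dup → fast++
(s=0,f=2) a[fast]=5≠a[slow]=3 write a[1]=5 → slow++,fast++
(s=1,f=3) a[fast]=7≠a[slow]=5 write a[2]=7 → slow++,fast++
(s=2,f=4) a[fast]=10≠a[slow]=7 write a[3]=10 → slow++,fast++
(s=3,f=5) a[fast]=11≠a[slow]=10 write a[4]=11 → slow++,fast++

length 5; prefix = [3, 5, 7, 10, 11]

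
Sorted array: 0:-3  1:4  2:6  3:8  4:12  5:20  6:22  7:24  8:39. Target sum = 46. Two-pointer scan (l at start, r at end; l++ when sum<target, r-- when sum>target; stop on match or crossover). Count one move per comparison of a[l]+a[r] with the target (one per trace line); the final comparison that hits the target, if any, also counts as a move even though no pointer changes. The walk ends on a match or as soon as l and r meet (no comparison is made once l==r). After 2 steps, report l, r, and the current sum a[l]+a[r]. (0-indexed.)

l=2, r=8, sum=45

[0,8] -3+39=36 <46 → l++
[1,8] 4+39=43 <46 → l++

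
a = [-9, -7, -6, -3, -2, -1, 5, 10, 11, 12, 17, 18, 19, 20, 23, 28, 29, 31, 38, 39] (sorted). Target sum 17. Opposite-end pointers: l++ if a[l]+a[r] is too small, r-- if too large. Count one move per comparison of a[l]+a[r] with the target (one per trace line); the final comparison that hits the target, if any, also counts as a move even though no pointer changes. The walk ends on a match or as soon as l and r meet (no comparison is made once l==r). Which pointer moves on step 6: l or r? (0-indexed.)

l

l=0 r=19: -9+39=30 >17, r--
l=0 r=18: -9+38=29 >17, r--
l=0 r=17: -9+31=22 >17, r--
l=0 r=16: -9+29=20 >17, r--
l=0 r=15: -9+28=19 >17, r--
l=0 r=14: -9+23=14 <17, l++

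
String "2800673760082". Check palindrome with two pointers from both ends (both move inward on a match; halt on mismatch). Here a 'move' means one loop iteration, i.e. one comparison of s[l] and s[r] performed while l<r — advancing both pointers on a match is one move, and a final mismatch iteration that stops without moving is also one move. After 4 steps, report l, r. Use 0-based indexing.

l=4, r=8

[0,12] '2'=='2' → l++,r--
[1,11] '8'=='8' → l++,r--
[2,10] '0'=='0' → l++,r--
[3,9] '0'=='0' → l++,r--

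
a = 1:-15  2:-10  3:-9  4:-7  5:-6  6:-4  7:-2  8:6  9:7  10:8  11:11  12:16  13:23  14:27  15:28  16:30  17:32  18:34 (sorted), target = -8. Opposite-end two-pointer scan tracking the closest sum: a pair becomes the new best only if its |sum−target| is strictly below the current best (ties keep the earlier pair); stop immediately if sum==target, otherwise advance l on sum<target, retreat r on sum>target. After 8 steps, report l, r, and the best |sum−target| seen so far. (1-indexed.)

[1,18] -15+34=19 d=27 * → r--
[1,17] -15+32=17 d=25 * → r--
[1,16] -15+30=15 d=23 * → r--
[1,15] -15+28=13 d=21 * → r--
[1,14] -15+27=12 d=20 * → r--
[1,13] -15+23=8 d=16 * → r--
[1,12] -15+16=1 d=9 * → r--
[1,11] -15+11=-4 d=4 * → r--

l=1, r=10, best |Δ|=4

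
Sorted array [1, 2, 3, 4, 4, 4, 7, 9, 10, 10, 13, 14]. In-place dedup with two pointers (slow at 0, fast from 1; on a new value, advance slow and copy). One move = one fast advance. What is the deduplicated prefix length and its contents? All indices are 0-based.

(s=0,f=1) a[fast]=2≠a[slow]=1 write a[1]=2 → slow++,fast++
(s=1,f=2) a[fast]=3≠a[slow]=2 write a[2]=3 → slow++,fast++
(s=2,f=3) a[fast]=4≠a[slow]=3 write a[3]=4 → slow++,fast++
(s=3,f=4) a[fast]=4=a[slow] dup → fast++
(s=3,f=5) a[fast]=4=a[slow] dup → fast++
(s=3,f=6) a[fast]=7≠a[slow]=4 write a[4]=7 → slow++,fast++
(s=4,f=7) a[fast]=9≠a[slow]=7 write a[5]=9 → slow++,fast++
(s=5,f=8) a[fast]=10≠a[slow]=9 write a[6]=10 → slow++,fast++
(s=6,f=9) a[fast]=10=a[slow] dup → fast++
(s=6,f=10) a[fast]=13≠a[slow]=10 write a[7]=13 → slow++,fast++
(s=7,f=11) a[fast]=14≠a[slow]=13 write a[8]=14 → slow++,fast++

length 9; prefix = [1, 2, 3, 4, 7, 9, 10, 13, 14]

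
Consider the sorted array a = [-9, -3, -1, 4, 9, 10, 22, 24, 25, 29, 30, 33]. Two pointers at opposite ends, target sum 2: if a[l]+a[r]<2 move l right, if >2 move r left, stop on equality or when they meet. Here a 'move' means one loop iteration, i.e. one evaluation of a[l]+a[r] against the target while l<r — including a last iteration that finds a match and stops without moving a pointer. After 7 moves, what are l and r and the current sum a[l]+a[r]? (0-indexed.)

l=1, r=5, sum=7

[0,11] -9+33=24 >2 → r--
[0,10] -9+30=21 >2 → r--
[0,9] -9+29=20 >2 → r--
[0,8] -9+25=16 >2 → r--
[0,7] -9+24=15 >2 → r--
[0,6] -9+22=13 >2 → r--
[0,5] -9+10=1 <2 → l++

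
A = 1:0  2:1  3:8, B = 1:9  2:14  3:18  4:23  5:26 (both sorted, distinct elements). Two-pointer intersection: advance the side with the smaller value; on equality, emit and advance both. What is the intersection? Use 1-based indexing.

intersection = []

[i=1,j=1] 0<9 → i++
[i=2,j=1] 1<9 → i++
[i=3,j=1] 8<9 → i++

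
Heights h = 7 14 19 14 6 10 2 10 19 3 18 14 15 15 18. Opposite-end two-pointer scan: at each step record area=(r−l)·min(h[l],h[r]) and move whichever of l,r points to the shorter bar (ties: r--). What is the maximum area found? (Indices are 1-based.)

[1,15] min(7,18)*14=98 best=98 * → l++
[2,15] min(14,18)*13=182 best=182 * → l++
[3,15] min(19,18)*12=216 best=216 * → r--
[3,14] min(19,15)*11=165 best=216 → r--
[3,13] min(19,15)*10=150 best=216 → r--
[3,12] min(19,14)*9=126 best=216 → r--
[3,11] min(19,18)*8=144 best=216 → r--
[3,10] min(19,3)*7=21 best=216 → r--
[3,9] min(19,19)*6=114 best=216 → r--
[3,8] min(19,10)*5=50 best=216 → r--
[3,7] min(19,2)*4=8 best=216 → r--
[3,6] min(19,10)*3=30 best=216 → r--
[3,5] min(19,6)*2=12 best=216 → r--
[3,4] min(19,14)*1=14 best=216 → r--

max area = 216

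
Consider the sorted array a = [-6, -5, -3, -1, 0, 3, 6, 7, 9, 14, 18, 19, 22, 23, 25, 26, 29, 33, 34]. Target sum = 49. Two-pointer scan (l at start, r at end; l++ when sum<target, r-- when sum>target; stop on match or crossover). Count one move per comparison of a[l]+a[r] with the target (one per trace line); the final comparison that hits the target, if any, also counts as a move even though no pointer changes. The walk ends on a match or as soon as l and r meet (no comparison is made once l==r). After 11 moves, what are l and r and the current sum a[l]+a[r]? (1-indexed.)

l=1 r=19: -6+34=28 <49, l++
l=2 r=19: -5+34=29 <49, l++
l=3 r=19: -3+34=31 <49, l++
l=4 r=19: -1+34=33 <49, l++
l=5 r=19: 0+34=34 <49, l++
l=6 r=19: 3+34=37 <49, l++
l=7 r=19: 6+34=40 <49, l++
l=8 r=19: 7+34=41 <49, l++
l=9 r=19: 9+34=43 <49, l++
l=10 r=19: 14+34=48 <49, l++
l=11 r=19: 18+34=52 >49, r--

l=11, r=18, sum=51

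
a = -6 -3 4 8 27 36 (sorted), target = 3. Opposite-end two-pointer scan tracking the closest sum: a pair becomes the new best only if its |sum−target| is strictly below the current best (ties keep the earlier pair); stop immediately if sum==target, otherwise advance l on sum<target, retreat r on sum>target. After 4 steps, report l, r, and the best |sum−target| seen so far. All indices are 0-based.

l=1, r=2, best |Δ|=1

l=0 r=5: -6+36=30 d=27 *, r--
l=0 r=4: -6+27=21 d=18 *, r--
l=0 r=3: -6+8=2 d=1 *, l++
l=1 r=3: -3+8=5 d=2, r--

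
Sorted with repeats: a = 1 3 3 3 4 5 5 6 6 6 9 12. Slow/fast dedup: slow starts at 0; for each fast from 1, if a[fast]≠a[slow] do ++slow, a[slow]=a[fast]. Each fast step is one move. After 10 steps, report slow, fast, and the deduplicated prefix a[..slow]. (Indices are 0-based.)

slow=5, fast=11, prefix=[1, 3, 4, 5, 6, 9]

(s=0,f=1) a[fast]=3≠a[slow]=1 write a[1]=3 → slow++,fast++
(s=1,f=2) a[fast]=3=a[slow] dup → fast++
(s=1,f=3) a[fast]=3=a[slow] dup → fast++
(s=1,f=4) a[fast]=4≠a[slow]=3 write a[2]=4 → slow++,fast++
(s=2,f=5) a[fast]=5≠a[slow]=4 write a[3]=5 → slow++,fast++
(s=3,f=6) a[fast]=5=a[slow] dup → fast++
(s=3,f=7) a[fast]=6≠a[slow]=5 write a[4]=6 → slow++,fast++
(s=4,f=8) a[fast]=6=a[slow] dup → fast++
(s=4,f=9) a[fast]=6=a[slow] dup → fast++
(s=4,f=10) a[fast]=9≠a[slow]=6 write a[5]=9 → slow++,fast++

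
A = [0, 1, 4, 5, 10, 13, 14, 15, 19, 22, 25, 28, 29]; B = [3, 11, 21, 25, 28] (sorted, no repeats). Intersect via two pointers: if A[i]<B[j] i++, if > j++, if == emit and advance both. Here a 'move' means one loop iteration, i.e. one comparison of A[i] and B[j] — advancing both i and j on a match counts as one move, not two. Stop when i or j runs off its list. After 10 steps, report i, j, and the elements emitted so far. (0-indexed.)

i=0 j=0: 0<3, i++
i=1 j=0: 1<3, i++
i=2 j=0: 4>3, j++
i=2 j=1: 4<11, i++
i=3 j=1: 5<11, i++
i=4 j=1: 10<11, i++
i=5 j=1: 13>11, j++
i=5 j=2: 13<21, i++
i=6 j=2: 14<21, i++
i=7 j=2: 15<21, i++

i=8, j=2, emitted=[]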